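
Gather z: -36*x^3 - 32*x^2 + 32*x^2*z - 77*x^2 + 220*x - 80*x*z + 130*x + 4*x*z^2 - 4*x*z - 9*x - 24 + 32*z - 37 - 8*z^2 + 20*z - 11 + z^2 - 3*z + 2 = -36*x^3 - 109*x^2 + 341*x + z^2*(4*x - 7) + z*(32*x^2 - 84*x + 49) - 70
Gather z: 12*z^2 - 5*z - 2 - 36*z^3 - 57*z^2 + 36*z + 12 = -36*z^3 - 45*z^2 + 31*z + 10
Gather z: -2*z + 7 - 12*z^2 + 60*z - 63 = -12*z^2 + 58*z - 56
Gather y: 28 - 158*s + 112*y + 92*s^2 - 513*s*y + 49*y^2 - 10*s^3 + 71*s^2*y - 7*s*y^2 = -10*s^3 + 92*s^2 - 158*s + y^2*(49 - 7*s) + y*(71*s^2 - 513*s + 112) + 28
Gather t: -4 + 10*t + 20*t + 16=30*t + 12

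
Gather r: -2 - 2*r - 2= -2*r - 4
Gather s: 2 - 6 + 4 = 0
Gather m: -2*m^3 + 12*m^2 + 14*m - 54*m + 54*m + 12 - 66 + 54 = -2*m^3 + 12*m^2 + 14*m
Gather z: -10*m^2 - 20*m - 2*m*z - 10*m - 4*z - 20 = -10*m^2 - 30*m + z*(-2*m - 4) - 20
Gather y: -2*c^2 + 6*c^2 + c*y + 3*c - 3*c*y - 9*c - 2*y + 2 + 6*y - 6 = 4*c^2 - 6*c + y*(4 - 2*c) - 4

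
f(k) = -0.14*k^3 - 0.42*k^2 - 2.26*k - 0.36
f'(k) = -0.42*k^2 - 0.84*k - 2.26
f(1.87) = -6.97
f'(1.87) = -5.30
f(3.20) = -16.48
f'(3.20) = -9.25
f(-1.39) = 2.35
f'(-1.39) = -1.90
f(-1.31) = 2.19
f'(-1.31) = -1.88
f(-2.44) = 4.69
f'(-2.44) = -2.71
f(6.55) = -72.52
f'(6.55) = -25.78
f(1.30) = -4.32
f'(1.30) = -4.06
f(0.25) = -0.95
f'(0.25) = -2.50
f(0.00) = -0.36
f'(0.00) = -2.26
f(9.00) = -156.78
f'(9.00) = -43.84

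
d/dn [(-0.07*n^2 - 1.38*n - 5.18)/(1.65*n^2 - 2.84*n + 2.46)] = (2.4758*n^2 + 16.7496*n - 18.106)/(2.7225*n^4 - 9.372*n^3 + 16.1836*n^2 - 13.9728*n + 6.0516)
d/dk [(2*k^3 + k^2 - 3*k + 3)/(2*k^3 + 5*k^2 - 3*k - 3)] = 2*(4*k^4 - 12*k^2 - 18*k + 9)/(4*k^6 + 20*k^5 + 13*k^4 - 42*k^3 - 21*k^2 + 18*k + 9)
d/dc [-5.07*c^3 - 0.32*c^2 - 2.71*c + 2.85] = -15.21*c^2 - 0.64*c - 2.71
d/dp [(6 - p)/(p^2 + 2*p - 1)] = (-p^2 - 2*p + 2*(p - 6)*(p + 1) + 1)/(p^2 + 2*p - 1)^2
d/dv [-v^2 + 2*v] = 2 - 2*v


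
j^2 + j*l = j*(j + l)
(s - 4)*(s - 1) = s^2 - 5*s + 4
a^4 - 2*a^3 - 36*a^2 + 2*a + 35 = (a - 7)*(a - 1)*(a + 1)*(a + 5)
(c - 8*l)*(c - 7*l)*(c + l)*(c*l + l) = c^4*l - 14*c^3*l^2 + c^3*l + 41*c^2*l^3 - 14*c^2*l^2 + 56*c*l^4 + 41*c*l^3 + 56*l^4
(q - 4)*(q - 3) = q^2 - 7*q + 12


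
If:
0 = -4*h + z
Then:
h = z/4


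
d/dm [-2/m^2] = 4/m^3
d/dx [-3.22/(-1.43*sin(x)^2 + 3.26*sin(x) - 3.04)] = (10.4972 - 9.2092*sin(x))*cos(x)/(1.43*sin(x)^2 - 3.26*sin(x) + 3.04)^2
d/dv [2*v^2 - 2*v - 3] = 4*v - 2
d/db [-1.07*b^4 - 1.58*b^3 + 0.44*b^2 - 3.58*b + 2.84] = -4.28*b^3 - 4.74*b^2 + 0.88*b - 3.58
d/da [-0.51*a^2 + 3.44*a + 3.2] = 3.44 - 1.02*a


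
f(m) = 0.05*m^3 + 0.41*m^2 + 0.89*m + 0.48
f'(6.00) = 11.21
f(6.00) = 31.38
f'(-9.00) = 5.66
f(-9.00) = -10.77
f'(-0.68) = 0.40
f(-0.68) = 0.05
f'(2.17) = 3.38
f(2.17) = 4.85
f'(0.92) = 1.77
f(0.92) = 1.68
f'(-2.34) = -0.21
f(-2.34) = 0.00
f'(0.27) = 1.12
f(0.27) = 0.75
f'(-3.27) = -0.19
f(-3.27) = 0.21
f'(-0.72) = 0.38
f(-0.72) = 0.03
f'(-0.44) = 0.56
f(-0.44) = 0.16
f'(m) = 0.15*m^2 + 0.82*m + 0.89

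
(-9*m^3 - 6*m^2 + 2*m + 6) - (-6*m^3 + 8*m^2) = -3*m^3 - 14*m^2 + 2*m + 6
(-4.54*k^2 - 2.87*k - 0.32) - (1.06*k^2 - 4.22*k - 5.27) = -5.6*k^2 + 1.35*k + 4.95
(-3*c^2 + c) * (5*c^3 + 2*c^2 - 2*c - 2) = -15*c^5 - c^4 + 8*c^3 + 4*c^2 - 2*c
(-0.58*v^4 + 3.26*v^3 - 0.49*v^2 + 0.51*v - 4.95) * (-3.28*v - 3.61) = 1.9024*v^5 - 8.599*v^4 - 10.1614*v^3 + 0.0961000000000001*v^2 + 14.3949*v + 17.8695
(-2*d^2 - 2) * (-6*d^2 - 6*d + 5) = 12*d^4 + 12*d^3 + 2*d^2 + 12*d - 10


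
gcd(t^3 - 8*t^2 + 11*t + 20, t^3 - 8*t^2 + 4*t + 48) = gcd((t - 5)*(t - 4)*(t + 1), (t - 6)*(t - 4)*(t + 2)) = t - 4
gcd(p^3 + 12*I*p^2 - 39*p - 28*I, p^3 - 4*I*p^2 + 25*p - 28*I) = p + 4*I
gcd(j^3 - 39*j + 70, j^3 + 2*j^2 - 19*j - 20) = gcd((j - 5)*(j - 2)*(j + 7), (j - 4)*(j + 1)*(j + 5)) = 1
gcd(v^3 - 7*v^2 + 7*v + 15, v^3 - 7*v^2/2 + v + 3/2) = v - 3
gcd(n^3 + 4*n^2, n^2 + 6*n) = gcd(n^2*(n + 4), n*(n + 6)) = n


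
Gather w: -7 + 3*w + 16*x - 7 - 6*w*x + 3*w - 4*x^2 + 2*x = w*(6 - 6*x) - 4*x^2 + 18*x - 14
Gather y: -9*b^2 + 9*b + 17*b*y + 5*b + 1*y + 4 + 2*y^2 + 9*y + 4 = -9*b^2 + 14*b + 2*y^2 + y*(17*b + 10) + 8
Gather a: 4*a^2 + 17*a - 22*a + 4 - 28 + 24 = 4*a^2 - 5*a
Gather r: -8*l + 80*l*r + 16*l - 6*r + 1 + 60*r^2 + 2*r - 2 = 8*l + 60*r^2 + r*(80*l - 4) - 1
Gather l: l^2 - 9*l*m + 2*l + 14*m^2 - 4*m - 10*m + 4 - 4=l^2 + l*(2 - 9*m) + 14*m^2 - 14*m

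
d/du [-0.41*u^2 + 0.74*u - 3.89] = 0.74 - 0.82*u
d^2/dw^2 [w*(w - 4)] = 2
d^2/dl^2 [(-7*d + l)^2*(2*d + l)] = -24*d + 6*l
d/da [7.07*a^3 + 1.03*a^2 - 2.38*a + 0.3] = 21.21*a^2 + 2.06*a - 2.38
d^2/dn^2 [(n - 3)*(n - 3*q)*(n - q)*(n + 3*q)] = 12*n^2 - 6*n*q - 18*n - 18*q^2 + 6*q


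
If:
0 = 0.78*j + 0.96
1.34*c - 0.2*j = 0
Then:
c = -0.18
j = -1.23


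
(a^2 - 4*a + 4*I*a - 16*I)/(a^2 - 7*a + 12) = (a + 4*I)/(a - 3)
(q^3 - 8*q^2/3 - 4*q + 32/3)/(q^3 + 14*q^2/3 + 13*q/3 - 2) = (3*q^2 - 14*q + 16)/(3*q^2 + 8*q - 3)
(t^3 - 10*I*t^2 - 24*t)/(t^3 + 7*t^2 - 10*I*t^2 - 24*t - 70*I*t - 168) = t/(t + 7)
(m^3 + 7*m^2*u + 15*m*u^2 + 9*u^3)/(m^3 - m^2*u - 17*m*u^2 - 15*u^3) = (-m - 3*u)/(-m + 5*u)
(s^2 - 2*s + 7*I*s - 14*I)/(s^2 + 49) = (s - 2)/(s - 7*I)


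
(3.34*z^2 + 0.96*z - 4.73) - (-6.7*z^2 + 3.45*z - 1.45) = 10.04*z^2 - 2.49*z - 3.28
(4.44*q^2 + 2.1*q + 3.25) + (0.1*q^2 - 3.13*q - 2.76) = 4.54*q^2 - 1.03*q + 0.49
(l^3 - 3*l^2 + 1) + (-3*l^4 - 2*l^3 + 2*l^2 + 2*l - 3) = -3*l^4 - l^3 - l^2 + 2*l - 2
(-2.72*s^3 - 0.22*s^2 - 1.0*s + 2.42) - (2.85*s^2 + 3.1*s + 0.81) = -2.72*s^3 - 3.07*s^2 - 4.1*s + 1.61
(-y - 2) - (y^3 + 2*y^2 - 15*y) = -y^3 - 2*y^2 + 14*y - 2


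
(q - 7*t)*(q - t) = q^2 - 8*q*t + 7*t^2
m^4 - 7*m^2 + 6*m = m*(m - 2)*(m - 1)*(m + 3)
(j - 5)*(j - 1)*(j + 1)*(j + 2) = j^4 - 3*j^3 - 11*j^2 + 3*j + 10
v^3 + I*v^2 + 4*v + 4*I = (v - 2*I)*(v + I)*(v + 2*I)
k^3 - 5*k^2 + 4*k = k*(k - 4)*(k - 1)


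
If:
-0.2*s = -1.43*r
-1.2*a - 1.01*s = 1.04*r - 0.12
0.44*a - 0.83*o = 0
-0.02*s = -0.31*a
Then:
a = 0.01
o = 0.00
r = 0.01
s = 0.10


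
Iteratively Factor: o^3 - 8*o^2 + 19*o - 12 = (o - 3)*(o^2 - 5*o + 4) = (o - 3)*(o - 1)*(o - 4)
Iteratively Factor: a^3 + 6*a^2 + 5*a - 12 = (a + 3)*(a^2 + 3*a - 4) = (a - 1)*(a + 3)*(a + 4)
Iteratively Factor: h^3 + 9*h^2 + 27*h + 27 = (h + 3)*(h^2 + 6*h + 9) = (h + 3)^2*(h + 3)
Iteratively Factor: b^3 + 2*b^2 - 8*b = (b - 2)*(b^2 + 4*b) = b*(b - 2)*(b + 4)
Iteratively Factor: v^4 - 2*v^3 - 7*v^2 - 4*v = (v)*(v^3 - 2*v^2 - 7*v - 4) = v*(v + 1)*(v^2 - 3*v - 4) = v*(v - 4)*(v + 1)*(v + 1)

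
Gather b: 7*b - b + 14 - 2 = 6*b + 12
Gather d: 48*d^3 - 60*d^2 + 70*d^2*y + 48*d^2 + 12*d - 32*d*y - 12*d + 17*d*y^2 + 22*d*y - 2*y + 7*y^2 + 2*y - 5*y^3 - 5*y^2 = 48*d^3 + d^2*(70*y - 12) + d*(17*y^2 - 10*y) - 5*y^3 + 2*y^2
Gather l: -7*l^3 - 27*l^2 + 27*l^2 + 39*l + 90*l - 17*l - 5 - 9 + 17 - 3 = -7*l^3 + 112*l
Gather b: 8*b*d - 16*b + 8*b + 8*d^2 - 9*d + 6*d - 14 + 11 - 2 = b*(8*d - 8) + 8*d^2 - 3*d - 5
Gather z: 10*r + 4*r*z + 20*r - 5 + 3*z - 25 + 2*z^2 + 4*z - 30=30*r + 2*z^2 + z*(4*r + 7) - 60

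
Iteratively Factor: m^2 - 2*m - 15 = (m - 5)*(m + 3)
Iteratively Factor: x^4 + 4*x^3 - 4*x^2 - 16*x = (x + 2)*(x^3 + 2*x^2 - 8*x) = (x + 2)*(x + 4)*(x^2 - 2*x) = x*(x + 2)*(x + 4)*(x - 2)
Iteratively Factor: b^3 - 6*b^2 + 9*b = (b - 3)*(b^2 - 3*b) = (b - 3)^2*(b)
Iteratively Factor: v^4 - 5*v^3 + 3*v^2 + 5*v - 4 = (v - 1)*(v^3 - 4*v^2 - v + 4) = (v - 1)*(v + 1)*(v^2 - 5*v + 4) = (v - 1)^2*(v + 1)*(v - 4)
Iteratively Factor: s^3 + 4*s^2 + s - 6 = (s + 2)*(s^2 + 2*s - 3) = (s - 1)*(s + 2)*(s + 3)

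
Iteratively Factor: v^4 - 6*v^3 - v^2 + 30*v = (v)*(v^3 - 6*v^2 - v + 30) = v*(v - 3)*(v^2 - 3*v - 10) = v*(v - 3)*(v + 2)*(v - 5)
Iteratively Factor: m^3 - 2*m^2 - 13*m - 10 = (m - 5)*(m^2 + 3*m + 2) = (m - 5)*(m + 2)*(m + 1)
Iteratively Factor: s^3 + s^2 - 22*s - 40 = (s + 4)*(s^2 - 3*s - 10) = (s - 5)*(s + 4)*(s + 2)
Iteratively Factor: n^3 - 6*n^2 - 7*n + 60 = (n - 5)*(n^2 - n - 12) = (n - 5)*(n + 3)*(n - 4)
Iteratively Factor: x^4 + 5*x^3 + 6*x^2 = (x + 3)*(x^3 + 2*x^2) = (x + 2)*(x + 3)*(x^2) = x*(x + 2)*(x + 3)*(x)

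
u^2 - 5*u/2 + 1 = (u - 2)*(u - 1/2)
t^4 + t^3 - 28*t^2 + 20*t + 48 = (t - 4)*(t - 2)*(t + 1)*(t + 6)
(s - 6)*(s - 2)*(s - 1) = s^3 - 9*s^2 + 20*s - 12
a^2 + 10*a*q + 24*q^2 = (a + 4*q)*(a + 6*q)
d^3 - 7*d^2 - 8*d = d*(d - 8)*(d + 1)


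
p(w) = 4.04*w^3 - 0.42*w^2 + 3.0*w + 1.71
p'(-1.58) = 34.58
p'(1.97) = 48.38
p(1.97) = 36.88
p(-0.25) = 0.87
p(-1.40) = -14.40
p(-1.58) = -20.01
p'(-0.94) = 14.50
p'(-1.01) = 16.21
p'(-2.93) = 109.51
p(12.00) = 6958.35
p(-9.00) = -3004.47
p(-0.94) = -4.84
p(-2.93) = -112.31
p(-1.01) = -5.91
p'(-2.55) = 83.95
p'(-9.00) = 992.28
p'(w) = 12.12*w^2 - 0.84*w + 3.0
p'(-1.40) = 27.93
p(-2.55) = -75.66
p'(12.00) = 1738.20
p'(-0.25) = 3.97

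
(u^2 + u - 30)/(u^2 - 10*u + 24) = (u^2 + u - 30)/(u^2 - 10*u + 24)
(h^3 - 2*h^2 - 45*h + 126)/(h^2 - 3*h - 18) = (h^2 + 4*h - 21)/(h + 3)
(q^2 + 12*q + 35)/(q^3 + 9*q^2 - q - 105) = 1/(q - 3)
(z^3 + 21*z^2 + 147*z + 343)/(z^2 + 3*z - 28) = (z^2 + 14*z + 49)/(z - 4)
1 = 1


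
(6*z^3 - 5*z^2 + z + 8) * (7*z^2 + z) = 42*z^5 - 29*z^4 + 2*z^3 + 57*z^2 + 8*z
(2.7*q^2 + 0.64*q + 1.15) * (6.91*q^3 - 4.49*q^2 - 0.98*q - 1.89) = 18.657*q^5 - 7.7006*q^4 + 2.4269*q^3 - 10.8937*q^2 - 2.3366*q - 2.1735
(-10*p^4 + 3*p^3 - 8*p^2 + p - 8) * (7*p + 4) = -70*p^5 - 19*p^4 - 44*p^3 - 25*p^2 - 52*p - 32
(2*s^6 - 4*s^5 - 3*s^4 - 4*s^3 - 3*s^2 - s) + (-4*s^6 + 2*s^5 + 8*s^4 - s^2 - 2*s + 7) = -2*s^6 - 2*s^5 + 5*s^4 - 4*s^3 - 4*s^2 - 3*s + 7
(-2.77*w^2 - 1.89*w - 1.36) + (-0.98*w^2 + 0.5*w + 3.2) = -3.75*w^2 - 1.39*w + 1.84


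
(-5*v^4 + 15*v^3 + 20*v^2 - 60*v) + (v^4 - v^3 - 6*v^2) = -4*v^4 + 14*v^3 + 14*v^2 - 60*v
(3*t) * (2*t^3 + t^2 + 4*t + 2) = 6*t^4 + 3*t^3 + 12*t^2 + 6*t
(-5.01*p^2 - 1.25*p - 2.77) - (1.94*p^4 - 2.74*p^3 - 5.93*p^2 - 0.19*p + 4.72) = -1.94*p^4 + 2.74*p^3 + 0.92*p^2 - 1.06*p - 7.49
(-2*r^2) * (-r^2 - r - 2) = 2*r^4 + 2*r^3 + 4*r^2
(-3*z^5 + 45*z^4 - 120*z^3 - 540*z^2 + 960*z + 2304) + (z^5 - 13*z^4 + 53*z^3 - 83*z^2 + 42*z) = -2*z^5 + 32*z^4 - 67*z^3 - 623*z^2 + 1002*z + 2304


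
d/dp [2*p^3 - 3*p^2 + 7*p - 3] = 6*p^2 - 6*p + 7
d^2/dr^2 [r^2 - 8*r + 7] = 2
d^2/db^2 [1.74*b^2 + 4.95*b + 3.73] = 3.48000000000000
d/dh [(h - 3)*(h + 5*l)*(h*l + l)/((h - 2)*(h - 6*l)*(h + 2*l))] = l*(-(h - 3)*(h - 2)*(h + 1)*(h - 6*l)*(h + 5*l) - (h - 3)*(h - 2)*(h + 1)*(h + 2*l)*(h + 5*l) - (h - 3)*(h + 1)*(h - 6*l)*(h + 2*l)*(h + 5*l) + (h - 2)*(h - 6*l)*(h + 2*l)*((h - 3)*(h + 1) + (h - 3)*(h + 5*l) + (h + 1)*(h + 5*l)))/((h - 2)^2*(h - 6*l)^2*(h + 2*l)^2)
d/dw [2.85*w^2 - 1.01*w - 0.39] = 5.7*w - 1.01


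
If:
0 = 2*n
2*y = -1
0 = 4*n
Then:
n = 0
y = -1/2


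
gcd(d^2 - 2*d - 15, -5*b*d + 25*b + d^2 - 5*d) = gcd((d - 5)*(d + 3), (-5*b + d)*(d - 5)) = d - 5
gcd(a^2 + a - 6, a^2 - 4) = a - 2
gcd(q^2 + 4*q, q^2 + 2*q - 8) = q + 4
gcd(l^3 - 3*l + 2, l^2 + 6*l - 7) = l - 1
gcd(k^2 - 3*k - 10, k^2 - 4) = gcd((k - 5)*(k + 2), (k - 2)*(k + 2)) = k + 2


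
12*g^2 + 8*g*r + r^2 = (2*g + r)*(6*g + r)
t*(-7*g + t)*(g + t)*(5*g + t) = -35*g^3*t - 37*g^2*t^2 - g*t^3 + t^4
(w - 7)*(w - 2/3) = w^2 - 23*w/3 + 14/3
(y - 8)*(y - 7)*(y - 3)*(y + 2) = y^4 - 16*y^3 + 65*y^2 + 34*y - 336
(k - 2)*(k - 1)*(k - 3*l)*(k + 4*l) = k^4 + k^3*l - 3*k^3 - 12*k^2*l^2 - 3*k^2*l + 2*k^2 + 36*k*l^2 + 2*k*l - 24*l^2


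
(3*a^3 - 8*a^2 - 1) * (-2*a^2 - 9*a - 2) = -6*a^5 - 11*a^4 + 66*a^3 + 18*a^2 + 9*a + 2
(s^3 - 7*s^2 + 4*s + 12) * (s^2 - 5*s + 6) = s^5 - 12*s^4 + 45*s^3 - 50*s^2 - 36*s + 72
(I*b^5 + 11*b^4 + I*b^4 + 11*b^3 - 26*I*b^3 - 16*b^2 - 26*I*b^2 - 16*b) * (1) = I*b^5 + 11*b^4 + I*b^4 + 11*b^3 - 26*I*b^3 - 16*b^2 - 26*I*b^2 - 16*b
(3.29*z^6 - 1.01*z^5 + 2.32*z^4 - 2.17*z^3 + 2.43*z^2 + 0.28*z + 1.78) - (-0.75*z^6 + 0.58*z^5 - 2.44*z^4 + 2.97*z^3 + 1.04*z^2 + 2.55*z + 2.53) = 4.04*z^6 - 1.59*z^5 + 4.76*z^4 - 5.14*z^3 + 1.39*z^2 - 2.27*z - 0.75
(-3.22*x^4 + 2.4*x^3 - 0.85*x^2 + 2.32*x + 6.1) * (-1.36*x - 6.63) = 4.3792*x^5 + 18.0846*x^4 - 14.756*x^3 + 2.4803*x^2 - 23.6776*x - 40.443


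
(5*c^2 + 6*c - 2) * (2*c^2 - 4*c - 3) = 10*c^4 - 8*c^3 - 43*c^2 - 10*c + 6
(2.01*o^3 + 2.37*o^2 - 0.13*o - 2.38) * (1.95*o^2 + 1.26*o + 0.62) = 3.9195*o^5 + 7.1541*o^4 + 3.9789*o^3 - 3.3354*o^2 - 3.0794*o - 1.4756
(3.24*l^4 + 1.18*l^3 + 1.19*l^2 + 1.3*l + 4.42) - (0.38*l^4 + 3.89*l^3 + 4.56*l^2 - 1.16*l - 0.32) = 2.86*l^4 - 2.71*l^3 - 3.37*l^2 + 2.46*l + 4.74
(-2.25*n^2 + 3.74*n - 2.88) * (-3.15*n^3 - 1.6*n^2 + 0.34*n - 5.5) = 7.0875*n^5 - 8.181*n^4 + 2.323*n^3 + 18.2546*n^2 - 21.5492*n + 15.84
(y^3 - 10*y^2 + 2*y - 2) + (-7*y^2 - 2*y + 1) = y^3 - 17*y^2 - 1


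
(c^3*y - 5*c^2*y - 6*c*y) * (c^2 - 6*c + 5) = c^5*y - 11*c^4*y + 29*c^3*y + 11*c^2*y - 30*c*y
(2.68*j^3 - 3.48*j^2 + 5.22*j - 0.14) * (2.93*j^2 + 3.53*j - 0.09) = 7.8524*j^5 - 0.736000000000001*j^4 + 2.769*j^3 + 18.3296*j^2 - 0.964*j + 0.0126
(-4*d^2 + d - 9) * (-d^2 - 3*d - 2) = 4*d^4 + 11*d^3 + 14*d^2 + 25*d + 18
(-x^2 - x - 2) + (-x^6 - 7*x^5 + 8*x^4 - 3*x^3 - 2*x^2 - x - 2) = -x^6 - 7*x^5 + 8*x^4 - 3*x^3 - 3*x^2 - 2*x - 4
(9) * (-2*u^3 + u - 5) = -18*u^3 + 9*u - 45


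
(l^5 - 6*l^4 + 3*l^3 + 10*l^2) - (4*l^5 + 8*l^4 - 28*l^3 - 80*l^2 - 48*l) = -3*l^5 - 14*l^4 + 31*l^3 + 90*l^2 + 48*l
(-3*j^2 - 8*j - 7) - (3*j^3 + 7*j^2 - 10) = -3*j^3 - 10*j^2 - 8*j + 3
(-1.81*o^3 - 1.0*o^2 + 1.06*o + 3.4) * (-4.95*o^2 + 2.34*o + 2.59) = 8.9595*o^5 + 0.7146*o^4 - 12.2749*o^3 - 16.9396*o^2 + 10.7014*o + 8.806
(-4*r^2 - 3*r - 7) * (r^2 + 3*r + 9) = -4*r^4 - 15*r^3 - 52*r^2 - 48*r - 63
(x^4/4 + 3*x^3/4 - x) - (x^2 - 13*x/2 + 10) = x^4/4 + 3*x^3/4 - x^2 + 11*x/2 - 10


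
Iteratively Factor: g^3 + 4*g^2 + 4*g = (g + 2)*(g^2 + 2*g) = (g + 2)^2*(g)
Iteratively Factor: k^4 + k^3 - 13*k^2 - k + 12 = (k - 3)*(k^3 + 4*k^2 - k - 4) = (k - 3)*(k + 4)*(k^2 - 1) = (k - 3)*(k + 1)*(k + 4)*(k - 1)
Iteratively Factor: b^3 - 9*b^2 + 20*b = (b - 4)*(b^2 - 5*b) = b*(b - 4)*(b - 5)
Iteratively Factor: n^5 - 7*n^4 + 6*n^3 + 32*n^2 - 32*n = (n - 4)*(n^4 - 3*n^3 - 6*n^2 + 8*n) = (n - 4)*(n + 2)*(n^3 - 5*n^2 + 4*n) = (n - 4)^2*(n + 2)*(n^2 - n) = n*(n - 4)^2*(n + 2)*(n - 1)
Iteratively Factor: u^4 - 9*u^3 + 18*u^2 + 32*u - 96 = (u - 4)*(u^3 - 5*u^2 - 2*u + 24) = (u - 4)*(u - 3)*(u^2 - 2*u - 8) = (u - 4)^2*(u - 3)*(u + 2)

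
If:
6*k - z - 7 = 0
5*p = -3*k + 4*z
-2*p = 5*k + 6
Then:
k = 26/67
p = -266/67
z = -313/67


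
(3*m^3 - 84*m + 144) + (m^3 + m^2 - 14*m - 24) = 4*m^3 + m^2 - 98*m + 120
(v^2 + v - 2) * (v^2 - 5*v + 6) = v^4 - 4*v^3 - v^2 + 16*v - 12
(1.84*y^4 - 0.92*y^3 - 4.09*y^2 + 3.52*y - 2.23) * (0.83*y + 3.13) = 1.5272*y^5 + 4.9956*y^4 - 6.2743*y^3 - 9.8801*y^2 + 9.1667*y - 6.9799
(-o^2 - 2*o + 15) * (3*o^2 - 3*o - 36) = -3*o^4 - 3*o^3 + 87*o^2 + 27*o - 540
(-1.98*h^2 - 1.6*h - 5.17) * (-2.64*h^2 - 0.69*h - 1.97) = 5.2272*h^4 + 5.5902*h^3 + 18.6534*h^2 + 6.7193*h + 10.1849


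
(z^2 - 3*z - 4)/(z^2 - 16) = (z + 1)/(z + 4)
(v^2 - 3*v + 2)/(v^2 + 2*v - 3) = (v - 2)/(v + 3)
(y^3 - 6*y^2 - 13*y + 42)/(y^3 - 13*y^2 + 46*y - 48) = (y^2 - 4*y - 21)/(y^2 - 11*y + 24)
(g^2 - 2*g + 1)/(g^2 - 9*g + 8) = (g - 1)/(g - 8)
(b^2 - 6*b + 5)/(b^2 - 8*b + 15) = (b - 1)/(b - 3)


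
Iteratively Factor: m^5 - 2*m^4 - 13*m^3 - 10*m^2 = (m)*(m^4 - 2*m^3 - 13*m^2 - 10*m) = m*(m + 1)*(m^3 - 3*m^2 - 10*m) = m*(m - 5)*(m + 1)*(m^2 + 2*m) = m^2*(m - 5)*(m + 1)*(m + 2)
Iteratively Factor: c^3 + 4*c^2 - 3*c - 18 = (c + 3)*(c^2 + c - 6) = (c + 3)^2*(c - 2)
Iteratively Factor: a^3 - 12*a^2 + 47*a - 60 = (a - 3)*(a^2 - 9*a + 20) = (a - 4)*(a - 3)*(a - 5)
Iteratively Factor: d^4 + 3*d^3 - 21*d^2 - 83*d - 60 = (d - 5)*(d^3 + 8*d^2 + 19*d + 12) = (d - 5)*(d + 3)*(d^2 + 5*d + 4) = (d - 5)*(d + 3)*(d + 4)*(d + 1)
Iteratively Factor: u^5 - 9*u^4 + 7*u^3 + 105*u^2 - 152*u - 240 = (u - 5)*(u^4 - 4*u^3 - 13*u^2 + 40*u + 48) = (u - 5)*(u - 4)*(u^3 - 13*u - 12) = (u - 5)*(u - 4)*(u + 1)*(u^2 - u - 12) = (u - 5)*(u - 4)*(u + 1)*(u + 3)*(u - 4)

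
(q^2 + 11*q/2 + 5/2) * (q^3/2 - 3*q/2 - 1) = q^5/2 + 11*q^4/4 - q^3/4 - 37*q^2/4 - 37*q/4 - 5/2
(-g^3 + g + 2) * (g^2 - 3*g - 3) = -g^5 + 3*g^4 + 4*g^3 - g^2 - 9*g - 6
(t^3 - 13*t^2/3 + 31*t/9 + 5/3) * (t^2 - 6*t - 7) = t^5 - 31*t^4/3 + 202*t^3/9 + 34*t^2/3 - 307*t/9 - 35/3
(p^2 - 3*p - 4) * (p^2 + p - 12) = p^4 - 2*p^3 - 19*p^2 + 32*p + 48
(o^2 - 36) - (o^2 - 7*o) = 7*o - 36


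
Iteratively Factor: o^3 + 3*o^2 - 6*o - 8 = (o + 1)*(o^2 + 2*o - 8) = (o + 1)*(o + 4)*(o - 2)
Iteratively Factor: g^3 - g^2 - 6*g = (g + 2)*(g^2 - 3*g) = g*(g + 2)*(g - 3)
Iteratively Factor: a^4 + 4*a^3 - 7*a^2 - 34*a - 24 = (a - 3)*(a^3 + 7*a^2 + 14*a + 8) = (a - 3)*(a + 2)*(a^2 + 5*a + 4) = (a - 3)*(a + 2)*(a + 4)*(a + 1)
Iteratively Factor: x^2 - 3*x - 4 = (x + 1)*(x - 4)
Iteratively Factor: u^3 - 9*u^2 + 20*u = (u)*(u^2 - 9*u + 20) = u*(u - 4)*(u - 5)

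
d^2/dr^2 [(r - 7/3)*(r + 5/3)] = 2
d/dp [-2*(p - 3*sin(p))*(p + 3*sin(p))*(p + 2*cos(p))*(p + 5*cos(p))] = 14*p^3*sin(p) - 8*p^3 + 38*p^2*sin(2*p) - 42*p^2*cos(p) - 63*p*sin(p)/2 + 189*p*sin(3*p)/2 - 38*p*cos(2*p) - 2*p + 90*sin(4*p) + 63*cos(p)/2 - 63*cos(3*p)/2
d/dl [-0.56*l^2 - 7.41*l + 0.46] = -1.12*l - 7.41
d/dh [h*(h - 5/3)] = 2*h - 5/3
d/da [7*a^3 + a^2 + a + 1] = 21*a^2 + 2*a + 1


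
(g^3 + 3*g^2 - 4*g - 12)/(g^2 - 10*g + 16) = (g^2 + 5*g + 6)/(g - 8)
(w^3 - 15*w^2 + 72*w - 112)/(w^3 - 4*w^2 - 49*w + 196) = (w - 4)/(w + 7)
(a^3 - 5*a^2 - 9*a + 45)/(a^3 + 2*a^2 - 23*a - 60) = (a - 3)/(a + 4)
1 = 1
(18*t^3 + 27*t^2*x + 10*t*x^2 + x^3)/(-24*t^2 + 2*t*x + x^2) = (3*t^2 + 4*t*x + x^2)/(-4*t + x)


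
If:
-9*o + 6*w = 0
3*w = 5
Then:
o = 10/9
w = 5/3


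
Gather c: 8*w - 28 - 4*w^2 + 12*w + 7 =-4*w^2 + 20*w - 21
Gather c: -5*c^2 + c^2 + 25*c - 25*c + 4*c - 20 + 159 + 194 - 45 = -4*c^2 + 4*c + 288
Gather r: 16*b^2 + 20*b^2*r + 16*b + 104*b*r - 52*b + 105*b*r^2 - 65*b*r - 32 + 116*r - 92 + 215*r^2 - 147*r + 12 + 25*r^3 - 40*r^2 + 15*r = 16*b^2 - 36*b + 25*r^3 + r^2*(105*b + 175) + r*(20*b^2 + 39*b - 16) - 112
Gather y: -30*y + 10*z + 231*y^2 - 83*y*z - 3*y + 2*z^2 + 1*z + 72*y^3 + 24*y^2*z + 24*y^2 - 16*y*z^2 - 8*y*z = 72*y^3 + y^2*(24*z + 255) + y*(-16*z^2 - 91*z - 33) + 2*z^2 + 11*z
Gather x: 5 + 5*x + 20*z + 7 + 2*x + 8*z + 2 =7*x + 28*z + 14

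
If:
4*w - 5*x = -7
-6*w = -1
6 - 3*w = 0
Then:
No Solution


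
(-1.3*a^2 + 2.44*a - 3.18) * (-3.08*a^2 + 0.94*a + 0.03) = 4.004*a^4 - 8.7372*a^3 + 12.049*a^2 - 2.916*a - 0.0954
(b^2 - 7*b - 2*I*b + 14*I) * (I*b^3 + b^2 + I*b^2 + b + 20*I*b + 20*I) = I*b^5 + 3*b^4 - 6*I*b^4 - 18*b^3 + 11*I*b^3 + 19*b^2 - 108*I*b^2 - 240*b - 126*I*b - 280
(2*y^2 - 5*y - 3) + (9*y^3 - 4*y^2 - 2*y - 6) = 9*y^3 - 2*y^2 - 7*y - 9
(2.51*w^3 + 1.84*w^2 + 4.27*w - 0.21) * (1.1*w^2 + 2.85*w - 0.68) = 2.761*w^5 + 9.1775*w^4 + 8.2342*w^3 + 10.6873*w^2 - 3.5021*w + 0.1428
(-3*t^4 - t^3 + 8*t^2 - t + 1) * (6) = -18*t^4 - 6*t^3 + 48*t^2 - 6*t + 6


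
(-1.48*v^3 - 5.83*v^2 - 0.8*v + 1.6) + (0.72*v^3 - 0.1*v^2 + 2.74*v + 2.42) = -0.76*v^3 - 5.93*v^2 + 1.94*v + 4.02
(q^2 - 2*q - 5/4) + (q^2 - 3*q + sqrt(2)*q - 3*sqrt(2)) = 2*q^2 - 5*q + sqrt(2)*q - 3*sqrt(2) - 5/4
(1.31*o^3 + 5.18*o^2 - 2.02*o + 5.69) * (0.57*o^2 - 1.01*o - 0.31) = 0.7467*o^5 + 1.6295*o^4 - 6.7893*o^3 + 3.6777*o^2 - 5.1207*o - 1.7639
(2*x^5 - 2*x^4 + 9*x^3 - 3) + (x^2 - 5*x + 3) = 2*x^5 - 2*x^4 + 9*x^3 + x^2 - 5*x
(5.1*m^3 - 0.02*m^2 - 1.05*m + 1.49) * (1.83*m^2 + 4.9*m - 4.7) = 9.333*m^5 + 24.9534*m^4 - 25.9895*m^3 - 2.3243*m^2 + 12.236*m - 7.003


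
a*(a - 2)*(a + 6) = a^3 + 4*a^2 - 12*a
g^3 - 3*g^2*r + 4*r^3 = (g - 2*r)^2*(g + r)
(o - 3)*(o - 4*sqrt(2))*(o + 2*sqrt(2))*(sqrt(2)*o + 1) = sqrt(2)*o^4 - 3*sqrt(2)*o^3 - 3*o^3 - 18*sqrt(2)*o^2 + 9*o^2 - 16*o + 54*sqrt(2)*o + 48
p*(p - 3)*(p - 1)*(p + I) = p^4 - 4*p^3 + I*p^3 + 3*p^2 - 4*I*p^2 + 3*I*p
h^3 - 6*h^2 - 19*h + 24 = (h - 8)*(h - 1)*(h + 3)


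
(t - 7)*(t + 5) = t^2 - 2*t - 35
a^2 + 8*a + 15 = (a + 3)*(a + 5)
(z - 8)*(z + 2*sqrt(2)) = z^2 - 8*z + 2*sqrt(2)*z - 16*sqrt(2)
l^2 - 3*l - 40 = (l - 8)*(l + 5)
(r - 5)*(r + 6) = r^2 + r - 30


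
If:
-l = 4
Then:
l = -4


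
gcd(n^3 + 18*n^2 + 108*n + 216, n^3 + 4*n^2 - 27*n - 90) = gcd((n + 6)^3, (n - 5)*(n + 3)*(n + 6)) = n + 6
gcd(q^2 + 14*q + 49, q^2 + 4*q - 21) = q + 7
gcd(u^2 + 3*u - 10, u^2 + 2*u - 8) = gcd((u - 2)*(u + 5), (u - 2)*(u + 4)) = u - 2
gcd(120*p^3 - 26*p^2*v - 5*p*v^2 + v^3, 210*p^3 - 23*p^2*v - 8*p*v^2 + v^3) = 30*p^2 + p*v - v^2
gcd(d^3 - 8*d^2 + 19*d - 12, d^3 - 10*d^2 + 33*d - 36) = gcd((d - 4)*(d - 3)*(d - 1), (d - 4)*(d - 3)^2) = d^2 - 7*d + 12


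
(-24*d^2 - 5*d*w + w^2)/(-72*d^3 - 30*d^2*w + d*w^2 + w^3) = (-8*d + w)/(-24*d^2 - 2*d*w + w^2)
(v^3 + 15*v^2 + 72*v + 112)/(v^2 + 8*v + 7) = (v^2 + 8*v + 16)/(v + 1)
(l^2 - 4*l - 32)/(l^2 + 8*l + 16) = (l - 8)/(l + 4)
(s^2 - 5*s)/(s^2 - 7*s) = (s - 5)/(s - 7)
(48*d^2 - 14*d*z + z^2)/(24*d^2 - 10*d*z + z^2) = (-8*d + z)/(-4*d + z)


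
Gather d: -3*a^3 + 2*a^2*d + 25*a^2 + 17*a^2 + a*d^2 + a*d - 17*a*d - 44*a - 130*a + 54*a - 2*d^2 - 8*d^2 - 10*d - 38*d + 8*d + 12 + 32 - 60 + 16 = -3*a^3 + 42*a^2 - 120*a + d^2*(a - 10) + d*(2*a^2 - 16*a - 40)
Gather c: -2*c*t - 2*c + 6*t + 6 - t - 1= c*(-2*t - 2) + 5*t + 5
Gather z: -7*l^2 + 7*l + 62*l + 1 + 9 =-7*l^2 + 69*l + 10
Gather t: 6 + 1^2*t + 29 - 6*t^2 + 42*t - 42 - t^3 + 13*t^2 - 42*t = -t^3 + 7*t^2 + t - 7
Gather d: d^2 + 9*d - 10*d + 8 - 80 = d^2 - d - 72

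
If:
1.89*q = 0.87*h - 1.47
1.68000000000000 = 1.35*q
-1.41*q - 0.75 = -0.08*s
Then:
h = 4.39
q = 1.24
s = 31.31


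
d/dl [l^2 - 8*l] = 2*l - 8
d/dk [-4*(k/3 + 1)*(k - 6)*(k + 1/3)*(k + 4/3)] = -16*k^3/3 + 16*k^2/3 + 1624*k/27 + 376/9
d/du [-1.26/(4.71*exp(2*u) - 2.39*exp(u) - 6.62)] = (11.8692*exp(u) - 3.0114)*exp(u)/(-4.71*exp(2*u) + 2.39*exp(u) + 6.62)^2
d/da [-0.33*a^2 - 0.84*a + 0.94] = -0.66*a - 0.84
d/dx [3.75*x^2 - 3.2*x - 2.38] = 7.5*x - 3.2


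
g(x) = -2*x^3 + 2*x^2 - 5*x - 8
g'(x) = -6*x^2 + 4*x - 5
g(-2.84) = 68.14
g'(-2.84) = -64.75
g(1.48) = -17.50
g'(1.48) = -12.22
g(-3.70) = 139.19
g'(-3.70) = -101.94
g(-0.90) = -0.42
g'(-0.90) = -13.46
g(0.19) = -8.89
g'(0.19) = -4.46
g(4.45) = -166.89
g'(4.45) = -106.02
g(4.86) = -214.64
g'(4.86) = -127.28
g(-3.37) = 108.11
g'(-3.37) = -86.62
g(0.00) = -8.00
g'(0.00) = -5.00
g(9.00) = -1349.00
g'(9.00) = -455.00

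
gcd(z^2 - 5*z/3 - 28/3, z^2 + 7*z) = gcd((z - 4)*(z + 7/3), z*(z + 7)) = 1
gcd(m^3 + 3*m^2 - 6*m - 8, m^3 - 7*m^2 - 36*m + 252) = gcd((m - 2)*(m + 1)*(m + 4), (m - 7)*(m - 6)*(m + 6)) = 1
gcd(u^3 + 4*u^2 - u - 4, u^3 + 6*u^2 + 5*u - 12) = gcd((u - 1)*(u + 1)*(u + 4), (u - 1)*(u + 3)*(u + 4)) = u^2 + 3*u - 4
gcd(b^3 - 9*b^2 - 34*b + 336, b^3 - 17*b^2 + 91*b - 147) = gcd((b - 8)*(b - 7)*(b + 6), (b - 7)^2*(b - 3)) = b - 7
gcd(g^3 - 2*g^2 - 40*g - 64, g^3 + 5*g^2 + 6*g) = g + 2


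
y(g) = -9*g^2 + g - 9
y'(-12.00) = 217.00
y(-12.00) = -1317.00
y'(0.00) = 1.00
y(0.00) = -9.00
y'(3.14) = -55.52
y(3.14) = -94.60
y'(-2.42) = 44.56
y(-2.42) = -64.13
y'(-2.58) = 47.44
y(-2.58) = -71.49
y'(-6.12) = 111.16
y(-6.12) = -352.21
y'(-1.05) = 19.90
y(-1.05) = -19.97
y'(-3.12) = 57.16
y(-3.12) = -99.73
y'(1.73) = -30.14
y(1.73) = -34.21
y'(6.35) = -113.30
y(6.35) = -365.55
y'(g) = 1 - 18*g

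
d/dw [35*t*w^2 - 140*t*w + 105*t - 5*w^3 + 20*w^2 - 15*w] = 70*t*w - 140*t - 15*w^2 + 40*w - 15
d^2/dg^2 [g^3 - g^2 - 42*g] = 6*g - 2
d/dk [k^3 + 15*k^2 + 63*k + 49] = 3*k^2 + 30*k + 63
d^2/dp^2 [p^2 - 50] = 2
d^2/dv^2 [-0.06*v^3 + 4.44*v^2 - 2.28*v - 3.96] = 8.88 - 0.36*v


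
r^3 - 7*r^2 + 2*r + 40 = (r - 5)*(r - 4)*(r + 2)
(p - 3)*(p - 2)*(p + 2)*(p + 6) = p^4 + 3*p^3 - 22*p^2 - 12*p + 72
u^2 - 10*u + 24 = (u - 6)*(u - 4)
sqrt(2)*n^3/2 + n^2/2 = n^2*(sqrt(2)*n/2 + 1/2)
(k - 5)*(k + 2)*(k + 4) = k^3 + k^2 - 22*k - 40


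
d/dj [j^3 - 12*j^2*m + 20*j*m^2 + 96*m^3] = 3*j^2 - 24*j*m + 20*m^2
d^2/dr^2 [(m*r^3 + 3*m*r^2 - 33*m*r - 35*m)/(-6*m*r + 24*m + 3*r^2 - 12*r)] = 2*m*(-3*(r + 1)*(2*m*r - 8*m - r^2 + 4*r)^2 - 4*(m - r + 2)^2*(r^3 + 3*r^2 - 33*r - 35) + (2*m*r - 8*m - r^2 + 4*r)*(-r^3 - 3*r^2 + 33*r + 6*(m - r + 2)*(r^2 + 2*r - 11) + 35))/(3*(2*m*r - 8*m - r^2 + 4*r)^3)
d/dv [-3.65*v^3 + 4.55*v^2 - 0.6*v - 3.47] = -10.95*v^2 + 9.1*v - 0.6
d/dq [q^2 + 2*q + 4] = 2*q + 2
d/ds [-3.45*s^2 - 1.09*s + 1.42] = -6.9*s - 1.09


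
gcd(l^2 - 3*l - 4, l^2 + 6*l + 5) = l + 1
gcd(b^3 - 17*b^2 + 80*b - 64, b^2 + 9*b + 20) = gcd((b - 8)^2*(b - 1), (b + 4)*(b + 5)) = 1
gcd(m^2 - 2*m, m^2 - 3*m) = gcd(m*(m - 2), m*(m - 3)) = m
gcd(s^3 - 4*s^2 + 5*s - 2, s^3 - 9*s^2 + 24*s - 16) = s - 1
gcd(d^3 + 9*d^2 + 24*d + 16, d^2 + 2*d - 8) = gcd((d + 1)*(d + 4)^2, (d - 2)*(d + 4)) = d + 4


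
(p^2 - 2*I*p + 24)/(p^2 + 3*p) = (p^2 - 2*I*p + 24)/(p*(p + 3))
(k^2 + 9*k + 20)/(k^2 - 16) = (k + 5)/(k - 4)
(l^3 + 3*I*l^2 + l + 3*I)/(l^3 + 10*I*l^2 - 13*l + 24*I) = (l + I)/(l + 8*I)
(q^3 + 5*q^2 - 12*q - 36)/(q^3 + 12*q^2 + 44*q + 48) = (q - 3)/(q + 4)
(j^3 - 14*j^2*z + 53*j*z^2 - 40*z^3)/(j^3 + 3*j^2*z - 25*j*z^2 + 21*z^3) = (-j^2 + 13*j*z - 40*z^2)/(-j^2 - 4*j*z + 21*z^2)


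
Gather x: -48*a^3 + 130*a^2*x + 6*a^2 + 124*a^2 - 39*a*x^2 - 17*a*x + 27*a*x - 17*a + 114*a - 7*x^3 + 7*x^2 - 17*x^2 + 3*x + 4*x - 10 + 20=-48*a^3 + 130*a^2 + 97*a - 7*x^3 + x^2*(-39*a - 10) + x*(130*a^2 + 10*a + 7) + 10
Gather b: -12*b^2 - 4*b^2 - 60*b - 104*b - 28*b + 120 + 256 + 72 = -16*b^2 - 192*b + 448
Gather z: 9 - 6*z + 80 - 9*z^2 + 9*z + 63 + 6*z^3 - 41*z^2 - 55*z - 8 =6*z^3 - 50*z^2 - 52*z + 144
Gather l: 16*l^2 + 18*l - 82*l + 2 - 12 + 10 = 16*l^2 - 64*l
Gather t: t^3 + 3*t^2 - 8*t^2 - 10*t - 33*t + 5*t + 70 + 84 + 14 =t^3 - 5*t^2 - 38*t + 168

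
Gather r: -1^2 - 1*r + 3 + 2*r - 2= r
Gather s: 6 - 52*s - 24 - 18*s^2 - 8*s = -18*s^2 - 60*s - 18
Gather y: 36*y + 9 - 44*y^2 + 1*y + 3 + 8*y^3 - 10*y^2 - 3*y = 8*y^3 - 54*y^2 + 34*y + 12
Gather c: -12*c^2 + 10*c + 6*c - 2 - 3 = -12*c^2 + 16*c - 5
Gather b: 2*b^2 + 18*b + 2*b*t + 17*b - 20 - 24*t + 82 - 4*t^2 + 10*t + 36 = 2*b^2 + b*(2*t + 35) - 4*t^2 - 14*t + 98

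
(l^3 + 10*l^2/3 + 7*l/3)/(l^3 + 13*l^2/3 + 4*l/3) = (3*l^2 + 10*l + 7)/(3*l^2 + 13*l + 4)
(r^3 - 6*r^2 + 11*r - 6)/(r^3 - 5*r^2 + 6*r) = (r - 1)/r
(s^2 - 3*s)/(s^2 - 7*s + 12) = s/(s - 4)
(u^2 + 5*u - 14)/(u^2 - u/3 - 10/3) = 3*(u + 7)/(3*u + 5)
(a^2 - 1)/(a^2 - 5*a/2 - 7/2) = 2*(a - 1)/(2*a - 7)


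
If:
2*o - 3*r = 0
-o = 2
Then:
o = -2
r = -4/3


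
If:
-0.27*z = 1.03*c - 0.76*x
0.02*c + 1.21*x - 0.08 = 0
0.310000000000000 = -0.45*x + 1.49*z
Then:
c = -0.01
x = 0.07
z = 0.23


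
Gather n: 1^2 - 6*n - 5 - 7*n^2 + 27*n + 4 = -7*n^2 + 21*n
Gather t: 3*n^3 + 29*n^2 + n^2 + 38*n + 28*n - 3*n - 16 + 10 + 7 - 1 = 3*n^3 + 30*n^2 + 63*n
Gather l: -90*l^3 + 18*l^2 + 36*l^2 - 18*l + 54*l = -90*l^3 + 54*l^2 + 36*l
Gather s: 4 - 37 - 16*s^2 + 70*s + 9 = -16*s^2 + 70*s - 24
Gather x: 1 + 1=2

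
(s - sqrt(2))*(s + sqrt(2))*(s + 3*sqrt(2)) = s^3 + 3*sqrt(2)*s^2 - 2*s - 6*sqrt(2)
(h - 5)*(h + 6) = h^2 + h - 30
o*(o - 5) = o^2 - 5*o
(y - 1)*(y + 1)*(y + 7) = y^3 + 7*y^2 - y - 7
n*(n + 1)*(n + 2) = n^3 + 3*n^2 + 2*n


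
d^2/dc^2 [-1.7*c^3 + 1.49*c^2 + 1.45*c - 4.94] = 2.98 - 10.2*c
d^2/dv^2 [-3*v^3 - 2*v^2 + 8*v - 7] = -18*v - 4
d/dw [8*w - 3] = 8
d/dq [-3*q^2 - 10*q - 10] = -6*q - 10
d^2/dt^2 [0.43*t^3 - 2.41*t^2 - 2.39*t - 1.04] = 2.58*t - 4.82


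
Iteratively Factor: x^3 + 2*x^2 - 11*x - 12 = (x + 4)*(x^2 - 2*x - 3) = (x + 1)*(x + 4)*(x - 3)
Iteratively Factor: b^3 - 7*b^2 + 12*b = (b - 3)*(b^2 - 4*b) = (b - 4)*(b - 3)*(b)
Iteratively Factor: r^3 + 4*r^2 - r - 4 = (r - 1)*(r^2 + 5*r + 4) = (r - 1)*(r + 1)*(r + 4)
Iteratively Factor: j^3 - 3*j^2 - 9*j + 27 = (j + 3)*(j^2 - 6*j + 9) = (j - 3)*(j + 3)*(j - 3)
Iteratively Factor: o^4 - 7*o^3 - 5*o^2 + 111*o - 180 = (o - 5)*(o^3 - 2*o^2 - 15*o + 36) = (o - 5)*(o + 4)*(o^2 - 6*o + 9) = (o - 5)*(o - 3)*(o + 4)*(o - 3)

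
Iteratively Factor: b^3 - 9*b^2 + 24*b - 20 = (b - 2)*(b^2 - 7*b + 10) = (b - 5)*(b - 2)*(b - 2)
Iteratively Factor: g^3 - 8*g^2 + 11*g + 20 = (g - 4)*(g^2 - 4*g - 5) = (g - 4)*(g + 1)*(g - 5)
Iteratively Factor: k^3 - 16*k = (k + 4)*(k^2 - 4*k) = k*(k + 4)*(k - 4)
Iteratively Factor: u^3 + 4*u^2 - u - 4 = (u + 4)*(u^2 - 1) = (u + 1)*(u + 4)*(u - 1)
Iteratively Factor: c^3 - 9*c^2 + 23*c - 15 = (c - 5)*(c^2 - 4*c + 3) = (c - 5)*(c - 1)*(c - 3)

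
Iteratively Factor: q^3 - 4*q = (q)*(q^2 - 4) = q*(q - 2)*(q + 2)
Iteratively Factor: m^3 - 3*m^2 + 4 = (m - 2)*(m^2 - m - 2) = (m - 2)*(m + 1)*(m - 2)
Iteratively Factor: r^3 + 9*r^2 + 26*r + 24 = (r + 3)*(r^2 + 6*r + 8) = (r + 3)*(r + 4)*(r + 2)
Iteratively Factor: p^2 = (p)*(p)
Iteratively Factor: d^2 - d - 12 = (d - 4)*(d + 3)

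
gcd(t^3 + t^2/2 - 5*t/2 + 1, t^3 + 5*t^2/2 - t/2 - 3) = t^2 + t - 2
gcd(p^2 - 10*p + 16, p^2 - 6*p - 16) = p - 8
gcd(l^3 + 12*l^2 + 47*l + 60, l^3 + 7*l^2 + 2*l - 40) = l^2 + 9*l + 20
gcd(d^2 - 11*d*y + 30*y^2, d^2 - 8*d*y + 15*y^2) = -d + 5*y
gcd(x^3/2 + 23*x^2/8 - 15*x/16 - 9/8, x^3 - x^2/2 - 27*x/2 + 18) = 1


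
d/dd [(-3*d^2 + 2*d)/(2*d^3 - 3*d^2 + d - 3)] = (6*d^4 - 8*d^3 + 3*d^2 + 18*d - 6)/(4*d^6 - 12*d^5 + 13*d^4 - 18*d^3 + 19*d^2 - 6*d + 9)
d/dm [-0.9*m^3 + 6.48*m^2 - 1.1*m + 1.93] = -2.7*m^2 + 12.96*m - 1.1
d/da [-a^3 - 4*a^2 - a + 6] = -3*a^2 - 8*a - 1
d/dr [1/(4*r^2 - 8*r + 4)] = (1 - r)/(2*(r^2 - 2*r + 1)^2)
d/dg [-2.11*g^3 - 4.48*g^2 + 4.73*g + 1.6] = -6.33*g^2 - 8.96*g + 4.73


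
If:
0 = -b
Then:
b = 0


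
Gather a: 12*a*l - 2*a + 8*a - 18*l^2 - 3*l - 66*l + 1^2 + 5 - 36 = a*(12*l + 6) - 18*l^2 - 69*l - 30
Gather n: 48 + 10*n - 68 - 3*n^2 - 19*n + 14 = -3*n^2 - 9*n - 6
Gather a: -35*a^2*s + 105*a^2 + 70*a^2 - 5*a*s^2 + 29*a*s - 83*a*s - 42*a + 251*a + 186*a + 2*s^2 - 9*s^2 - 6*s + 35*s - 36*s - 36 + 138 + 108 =a^2*(175 - 35*s) + a*(-5*s^2 - 54*s + 395) - 7*s^2 - 7*s + 210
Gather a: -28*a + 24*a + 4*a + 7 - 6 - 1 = 0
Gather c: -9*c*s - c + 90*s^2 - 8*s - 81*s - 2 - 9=c*(-9*s - 1) + 90*s^2 - 89*s - 11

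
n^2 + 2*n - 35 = (n - 5)*(n + 7)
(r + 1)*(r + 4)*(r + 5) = r^3 + 10*r^2 + 29*r + 20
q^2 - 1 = (q - 1)*(q + 1)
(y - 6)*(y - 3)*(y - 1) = y^3 - 10*y^2 + 27*y - 18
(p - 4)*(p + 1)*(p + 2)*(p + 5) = p^4 + 4*p^3 - 15*p^2 - 58*p - 40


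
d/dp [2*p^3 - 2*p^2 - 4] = 2*p*(3*p - 2)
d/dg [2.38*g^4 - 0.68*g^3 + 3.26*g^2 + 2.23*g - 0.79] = 9.52*g^3 - 2.04*g^2 + 6.52*g + 2.23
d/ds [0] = 0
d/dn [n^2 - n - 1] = 2*n - 1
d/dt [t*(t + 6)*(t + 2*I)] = 3*t^2 + 4*t*(3 + I) + 12*I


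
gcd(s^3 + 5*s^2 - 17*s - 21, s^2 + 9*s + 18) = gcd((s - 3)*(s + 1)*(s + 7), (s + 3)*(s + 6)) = 1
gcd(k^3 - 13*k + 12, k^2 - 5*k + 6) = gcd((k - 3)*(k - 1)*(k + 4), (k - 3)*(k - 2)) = k - 3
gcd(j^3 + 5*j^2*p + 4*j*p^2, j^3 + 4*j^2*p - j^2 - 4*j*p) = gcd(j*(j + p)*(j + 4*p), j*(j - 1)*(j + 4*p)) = j^2 + 4*j*p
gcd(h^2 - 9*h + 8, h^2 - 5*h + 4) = h - 1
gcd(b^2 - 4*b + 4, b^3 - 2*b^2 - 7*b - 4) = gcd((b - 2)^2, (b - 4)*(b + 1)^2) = 1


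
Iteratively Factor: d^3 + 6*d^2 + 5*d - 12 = (d + 3)*(d^2 + 3*d - 4) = (d - 1)*(d + 3)*(d + 4)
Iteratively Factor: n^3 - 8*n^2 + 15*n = (n - 5)*(n^2 - 3*n) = n*(n - 5)*(n - 3)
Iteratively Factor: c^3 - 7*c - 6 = (c + 1)*(c^2 - c - 6) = (c - 3)*(c + 1)*(c + 2)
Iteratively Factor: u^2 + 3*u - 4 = (u + 4)*(u - 1)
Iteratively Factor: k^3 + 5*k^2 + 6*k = (k + 2)*(k^2 + 3*k) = k*(k + 2)*(k + 3)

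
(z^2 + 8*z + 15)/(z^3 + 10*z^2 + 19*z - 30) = (z + 3)/(z^2 + 5*z - 6)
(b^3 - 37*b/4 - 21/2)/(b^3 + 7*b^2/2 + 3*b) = (b - 7/2)/b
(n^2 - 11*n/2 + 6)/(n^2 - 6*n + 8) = (n - 3/2)/(n - 2)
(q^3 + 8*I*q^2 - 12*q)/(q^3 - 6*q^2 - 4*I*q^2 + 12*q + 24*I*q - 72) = q*(q + 6*I)/(q^2 - 6*q*(1 + I) + 36*I)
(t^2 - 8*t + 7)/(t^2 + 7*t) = (t^2 - 8*t + 7)/(t*(t + 7))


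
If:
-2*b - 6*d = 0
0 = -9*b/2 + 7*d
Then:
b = 0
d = 0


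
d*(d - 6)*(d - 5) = d^3 - 11*d^2 + 30*d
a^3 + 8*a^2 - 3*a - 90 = (a - 3)*(a + 5)*(a + 6)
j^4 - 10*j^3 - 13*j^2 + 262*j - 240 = (j - 8)*(j - 6)*(j - 1)*(j + 5)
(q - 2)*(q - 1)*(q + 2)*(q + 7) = q^4 + 6*q^3 - 11*q^2 - 24*q + 28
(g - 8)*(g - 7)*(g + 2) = g^3 - 13*g^2 + 26*g + 112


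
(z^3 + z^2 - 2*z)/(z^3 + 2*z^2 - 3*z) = (z + 2)/(z + 3)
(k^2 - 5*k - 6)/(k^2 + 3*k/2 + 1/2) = 2*(k - 6)/(2*k + 1)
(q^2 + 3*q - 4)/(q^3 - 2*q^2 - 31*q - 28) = (q - 1)/(q^2 - 6*q - 7)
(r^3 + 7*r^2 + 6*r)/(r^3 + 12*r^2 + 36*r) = (r + 1)/(r + 6)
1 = 1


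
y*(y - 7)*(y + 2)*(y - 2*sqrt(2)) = y^4 - 5*y^3 - 2*sqrt(2)*y^3 - 14*y^2 + 10*sqrt(2)*y^2 + 28*sqrt(2)*y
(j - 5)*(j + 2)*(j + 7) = j^3 + 4*j^2 - 31*j - 70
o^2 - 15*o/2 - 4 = (o - 8)*(o + 1/2)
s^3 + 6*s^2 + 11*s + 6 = (s + 1)*(s + 2)*(s + 3)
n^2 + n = n*(n + 1)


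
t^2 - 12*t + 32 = (t - 8)*(t - 4)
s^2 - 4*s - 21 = (s - 7)*(s + 3)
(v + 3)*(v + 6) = v^2 + 9*v + 18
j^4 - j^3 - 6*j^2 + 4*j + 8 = (j - 2)^2*(j + 1)*(j + 2)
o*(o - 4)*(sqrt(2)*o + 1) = sqrt(2)*o^3 - 4*sqrt(2)*o^2 + o^2 - 4*o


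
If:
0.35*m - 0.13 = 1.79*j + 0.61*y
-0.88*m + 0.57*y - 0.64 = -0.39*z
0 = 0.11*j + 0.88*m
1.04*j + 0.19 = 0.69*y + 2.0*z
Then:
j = -0.70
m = 0.09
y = 1.89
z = -0.92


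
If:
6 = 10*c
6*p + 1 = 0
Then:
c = 3/5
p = -1/6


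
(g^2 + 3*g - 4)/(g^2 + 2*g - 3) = (g + 4)/(g + 3)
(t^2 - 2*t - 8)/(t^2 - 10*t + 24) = (t + 2)/(t - 6)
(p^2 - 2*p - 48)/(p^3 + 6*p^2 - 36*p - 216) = (p - 8)/(p^2 - 36)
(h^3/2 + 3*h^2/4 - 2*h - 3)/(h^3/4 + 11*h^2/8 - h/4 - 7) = 2*(2*h^2 + 7*h + 6)/(2*h^2 + 15*h + 28)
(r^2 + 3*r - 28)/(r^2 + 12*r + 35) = (r - 4)/(r + 5)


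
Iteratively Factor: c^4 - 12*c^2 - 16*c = (c + 2)*(c^3 - 2*c^2 - 8*c) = (c + 2)^2*(c^2 - 4*c) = c*(c + 2)^2*(c - 4)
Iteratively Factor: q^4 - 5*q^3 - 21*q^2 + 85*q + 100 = (q + 4)*(q^3 - 9*q^2 + 15*q + 25) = (q - 5)*(q + 4)*(q^2 - 4*q - 5) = (q - 5)^2*(q + 4)*(q + 1)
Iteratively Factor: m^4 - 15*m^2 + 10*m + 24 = (m + 1)*(m^3 - m^2 - 14*m + 24) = (m - 3)*(m + 1)*(m^2 + 2*m - 8) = (m - 3)*(m + 1)*(m + 4)*(m - 2)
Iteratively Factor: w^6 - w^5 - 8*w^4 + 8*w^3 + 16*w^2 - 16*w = (w - 1)*(w^5 - 8*w^3 + 16*w) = w*(w - 1)*(w^4 - 8*w^2 + 16) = w*(w - 1)*(w + 2)*(w^3 - 2*w^2 - 4*w + 8) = w*(w - 1)*(w + 2)^2*(w^2 - 4*w + 4) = w*(w - 2)*(w - 1)*(w + 2)^2*(w - 2)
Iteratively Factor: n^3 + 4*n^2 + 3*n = (n)*(n^2 + 4*n + 3) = n*(n + 1)*(n + 3)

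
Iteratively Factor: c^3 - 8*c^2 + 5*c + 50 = (c + 2)*(c^2 - 10*c + 25) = (c - 5)*(c + 2)*(c - 5)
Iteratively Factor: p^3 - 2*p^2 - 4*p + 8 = (p - 2)*(p^2 - 4) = (p - 2)*(p + 2)*(p - 2)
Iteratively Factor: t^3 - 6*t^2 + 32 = (t + 2)*(t^2 - 8*t + 16) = (t - 4)*(t + 2)*(t - 4)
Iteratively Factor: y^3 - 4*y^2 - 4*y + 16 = (y - 4)*(y^2 - 4) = (y - 4)*(y + 2)*(y - 2)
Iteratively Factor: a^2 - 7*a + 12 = (a - 3)*(a - 4)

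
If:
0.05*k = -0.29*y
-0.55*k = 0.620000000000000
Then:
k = -1.13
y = 0.19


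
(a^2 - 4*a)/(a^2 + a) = (a - 4)/(a + 1)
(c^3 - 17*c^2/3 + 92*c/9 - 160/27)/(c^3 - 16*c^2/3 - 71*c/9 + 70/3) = (9*c^2 - 36*c + 32)/(3*(3*c^2 - 11*c - 42))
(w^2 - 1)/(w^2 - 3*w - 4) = (w - 1)/(w - 4)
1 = 1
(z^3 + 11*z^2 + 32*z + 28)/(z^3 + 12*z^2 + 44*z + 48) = (z^2 + 9*z + 14)/(z^2 + 10*z + 24)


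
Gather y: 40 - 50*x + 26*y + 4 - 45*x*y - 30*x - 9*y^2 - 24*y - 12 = -80*x - 9*y^2 + y*(2 - 45*x) + 32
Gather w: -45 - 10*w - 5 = -10*w - 50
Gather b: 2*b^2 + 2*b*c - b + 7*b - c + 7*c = 2*b^2 + b*(2*c + 6) + 6*c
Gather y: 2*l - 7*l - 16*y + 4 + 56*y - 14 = -5*l + 40*y - 10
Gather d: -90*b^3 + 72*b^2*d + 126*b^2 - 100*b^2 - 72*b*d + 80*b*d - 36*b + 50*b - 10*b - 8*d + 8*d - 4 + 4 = -90*b^3 + 26*b^2 + 4*b + d*(72*b^2 + 8*b)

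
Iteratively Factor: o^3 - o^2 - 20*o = (o - 5)*(o^2 + 4*o) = (o - 5)*(o + 4)*(o)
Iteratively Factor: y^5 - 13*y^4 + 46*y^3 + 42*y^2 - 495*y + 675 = (y - 5)*(y^4 - 8*y^3 + 6*y^2 + 72*y - 135) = (y - 5)*(y - 3)*(y^3 - 5*y^2 - 9*y + 45) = (y - 5)*(y - 3)^2*(y^2 - 2*y - 15) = (y - 5)^2*(y - 3)^2*(y + 3)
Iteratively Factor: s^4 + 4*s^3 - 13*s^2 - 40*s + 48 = (s + 4)*(s^3 - 13*s + 12) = (s - 3)*(s + 4)*(s^2 + 3*s - 4) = (s - 3)*(s - 1)*(s + 4)*(s + 4)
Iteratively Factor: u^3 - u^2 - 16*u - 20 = (u + 2)*(u^2 - 3*u - 10) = (u + 2)^2*(u - 5)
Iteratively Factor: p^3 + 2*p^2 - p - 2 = (p + 1)*(p^2 + p - 2) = (p + 1)*(p + 2)*(p - 1)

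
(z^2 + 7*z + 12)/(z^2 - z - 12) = (z + 4)/(z - 4)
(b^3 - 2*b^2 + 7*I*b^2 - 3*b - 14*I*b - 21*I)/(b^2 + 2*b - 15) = (b^2 + b*(1 + 7*I) + 7*I)/(b + 5)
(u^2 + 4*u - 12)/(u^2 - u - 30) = (-u^2 - 4*u + 12)/(-u^2 + u + 30)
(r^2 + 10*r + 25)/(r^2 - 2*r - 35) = (r + 5)/(r - 7)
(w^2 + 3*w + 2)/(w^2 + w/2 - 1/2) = 2*(w + 2)/(2*w - 1)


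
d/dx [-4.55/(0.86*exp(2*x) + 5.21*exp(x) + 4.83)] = (7.826*exp(x) + 23.7055)*exp(x)/(0.86*exp(2*x) + 5.21*exp(x) + 4.83)^2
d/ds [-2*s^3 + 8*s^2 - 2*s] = -6*s^2 + 16*s - 2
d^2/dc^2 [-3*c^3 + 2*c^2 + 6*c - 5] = 4 - 18*c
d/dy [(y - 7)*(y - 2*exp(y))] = y - (y - 7)*(2*exp(y) - 1) - 2*exp(y)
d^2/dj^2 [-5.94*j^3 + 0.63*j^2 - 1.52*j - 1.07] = 1.26 - 35.64*j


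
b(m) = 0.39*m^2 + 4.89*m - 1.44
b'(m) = 0.78*m + 4.89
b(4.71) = 30.24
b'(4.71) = 8.56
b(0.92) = 3.39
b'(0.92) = 5.61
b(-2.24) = -10.44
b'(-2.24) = 3.14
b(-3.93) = -14.63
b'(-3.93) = 1.82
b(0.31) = 0.11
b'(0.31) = 5.13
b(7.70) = 59.34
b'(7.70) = 10.90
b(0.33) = 0.22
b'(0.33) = 5.15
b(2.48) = 13.09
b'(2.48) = 6.82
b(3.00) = 16.74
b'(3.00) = 7.23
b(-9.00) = -13.86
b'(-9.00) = -2.13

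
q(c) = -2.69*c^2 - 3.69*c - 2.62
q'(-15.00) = 77.01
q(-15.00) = -552.52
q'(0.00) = -3.69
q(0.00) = -2.62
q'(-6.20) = 29.67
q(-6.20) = -83.15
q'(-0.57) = -0.62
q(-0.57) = -1.39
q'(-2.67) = 10.67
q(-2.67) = -11.94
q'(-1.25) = 3.04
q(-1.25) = -2.21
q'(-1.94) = 6.75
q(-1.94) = -5.59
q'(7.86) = -45.98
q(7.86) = -197.81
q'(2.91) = -19.35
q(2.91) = -36.14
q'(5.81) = -34.95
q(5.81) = -114.86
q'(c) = -5.38*c - 3.69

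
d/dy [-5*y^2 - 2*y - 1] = -10*y - 2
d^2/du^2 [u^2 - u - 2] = 2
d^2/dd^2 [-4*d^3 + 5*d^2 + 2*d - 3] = 10 - 24*d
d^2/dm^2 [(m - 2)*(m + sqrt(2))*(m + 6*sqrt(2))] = 6*m - 4 + 14*sqrt(2)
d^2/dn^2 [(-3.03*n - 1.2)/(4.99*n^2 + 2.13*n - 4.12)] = (-(3.03*n + 1.2)*(9.98*n + 2.13)*(19.96*n + 4.26) + (90.7182*n + 24.8838)*(4.99*n^2 + 2.13*n - 4.12))/(4.99*n^2 + 2.13*n - 4.12)^3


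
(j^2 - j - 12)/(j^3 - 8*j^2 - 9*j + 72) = (j - 4)/(j^2 - 11*j + 24)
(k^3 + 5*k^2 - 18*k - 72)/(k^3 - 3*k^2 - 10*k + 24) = (k + 6)/(k - 2)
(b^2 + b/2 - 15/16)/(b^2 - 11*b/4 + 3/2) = (b + 5/4)/(b - 2)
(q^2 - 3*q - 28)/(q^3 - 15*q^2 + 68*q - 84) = (q + 4)/(q^2 - 8*q + 12)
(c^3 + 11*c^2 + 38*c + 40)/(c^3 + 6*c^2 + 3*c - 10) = (c + 4)/(c - 1)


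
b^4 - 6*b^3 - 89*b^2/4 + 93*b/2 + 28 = (b - 8)*(b - 2)*(b + 1/2)*(b + 7/2)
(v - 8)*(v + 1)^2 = v^3 - 6*v^2 - 15*v - 8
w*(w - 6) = w^2 - 6*w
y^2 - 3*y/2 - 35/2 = (y - 5)*(y + 7/2)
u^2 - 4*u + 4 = (u - 2)^2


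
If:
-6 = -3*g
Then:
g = 2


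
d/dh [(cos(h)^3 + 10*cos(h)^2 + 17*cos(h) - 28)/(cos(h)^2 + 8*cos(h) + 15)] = -(sin(h)^4 - 110*sin(h)^2 + 368*cos(h) + 4*cos(3*h) + 588)*sin(h)/((cos(h) + 3)^2*(cos(h) + 5)^2)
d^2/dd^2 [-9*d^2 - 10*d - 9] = -18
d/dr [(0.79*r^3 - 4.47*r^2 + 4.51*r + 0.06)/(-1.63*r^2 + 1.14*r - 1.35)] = (-1.2877*r^4 + 1.8012*r^3 - 0.943999999999999*r^2 + 12.2646*r - 6.1569)/(2.6569*r^4 - 3.7164*r^3 + 5.7006*r^2 - 3.078*r + 1.8225)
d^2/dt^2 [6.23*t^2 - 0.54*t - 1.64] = 12.4600000000000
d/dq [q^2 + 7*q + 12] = 2*q + 7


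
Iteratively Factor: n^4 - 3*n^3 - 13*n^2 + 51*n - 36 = (n + 4)*(n^3 - 7*n^2 + 15*n - 9) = (n - 1)*(n + 4)*(n^2 - 6*n + 9) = (n - 3)*(n - 1)*(n + 4)*(n - 3)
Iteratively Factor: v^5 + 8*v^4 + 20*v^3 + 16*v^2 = (v + 2)*(v^4 + 6*v^3 + 8*v^2) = (v + 2)*(v + 4)*(v^3 + 2*v^2) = v*(v + 2)*(v + 4)*(v^2 + 2*v) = v*(v + 2)^2*(v + 4)*(v)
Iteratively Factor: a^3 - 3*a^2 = (a - 3)*(a^2) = a*(a - 3)*(a)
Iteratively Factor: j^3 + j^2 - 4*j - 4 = (j + 1)*(j^2 - 4) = (j + 1)*(j + 2)*(j - 2)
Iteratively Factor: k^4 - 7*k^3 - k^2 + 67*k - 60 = (k - 4)*(k^3 - 3*k^2 - 13*k + 15) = (k - 5)*(k - 4)*(k^2 + 2*k - 3) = (k - 5)*(k - 4)*(k - 1)*(k + 3)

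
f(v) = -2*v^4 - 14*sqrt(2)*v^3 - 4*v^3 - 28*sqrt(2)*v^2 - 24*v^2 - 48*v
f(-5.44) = 458.84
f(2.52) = -986.34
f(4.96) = -5917.22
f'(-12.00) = 5021.19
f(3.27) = -1897.83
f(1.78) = -441.24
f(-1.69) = -1.96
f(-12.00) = -8929.45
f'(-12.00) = 5021.19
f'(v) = -8*v^3 - 42*sqrt(2)*v^2 - 12*v^2 - 56*sqrt(2)*v - 48*v - 48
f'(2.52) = -949.96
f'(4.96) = -3411.56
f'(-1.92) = -10.36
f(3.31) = -1958.80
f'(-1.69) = 1.66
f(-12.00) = -8929.45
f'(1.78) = -545.74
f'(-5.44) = -181.03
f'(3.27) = -1507.10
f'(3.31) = -1541.37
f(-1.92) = -1.02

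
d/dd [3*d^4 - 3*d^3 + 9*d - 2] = 12*d^3 - 9*d^2 + 9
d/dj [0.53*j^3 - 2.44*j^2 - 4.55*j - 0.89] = 1.59*j^2 - 4.88*j - 4.55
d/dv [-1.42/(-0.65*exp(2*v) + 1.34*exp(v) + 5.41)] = (1.9028 - 1.846*exp(v))*exp(v)/(-0.65*exp(2*v) + 1.34*exp(v) + 5.41)^2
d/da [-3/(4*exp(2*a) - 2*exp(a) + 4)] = (6*exp(a) - 3/2)*exp(a)/(2*exp(2*a) - exp(a) + 2)^2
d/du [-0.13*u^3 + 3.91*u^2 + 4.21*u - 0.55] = -0.39*u^2 + 7.82*u + 4.21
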